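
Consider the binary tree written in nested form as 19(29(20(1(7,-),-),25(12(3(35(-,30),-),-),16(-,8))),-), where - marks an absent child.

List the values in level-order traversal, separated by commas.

19, 29, 20, 25, 1, 12, 16, 7, 3, 8, 35, 30

Level-order visits nodes level by level from the root, left to right within each level.
Level 0: 19
Level 1: 29
Level 2: 20, 25
Level 3: 1, 12, 16
Level 4: 7, 3, 8
Level 5: 35
Level 6: 30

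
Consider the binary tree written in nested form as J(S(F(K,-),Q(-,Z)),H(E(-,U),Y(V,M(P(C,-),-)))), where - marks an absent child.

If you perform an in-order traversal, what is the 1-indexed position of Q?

In-order visits the left subtree, then the node, then the right subtree.
At J: go left to S.
  At S: go left to F.
    At F: go left to K.
      K is a leaf — visit K.
    Visit F.
    At F: no right child.
  Visit S.
  At S: go right to Q.
    At Q: no left child.
    Visit Q.
    At Q: go right to Z.
      Z is a leaf — visit Z.
Visit J.
At J: go right to H.
  At H: go left to E.
    At E: no left child.
    Visit E.
    At E: go right to U.
      U is a leaf — visit U.
  Visit H.
  At H: go right to Y.
    At Y: go left to V.
      V is a leaf — visit V.
    Visit Y.
    At Y: go right to M.
      At M: go left to P.
        At P: go left to C.
          C is a leaf — visit C.
        Visit P.
        At P: no right child.
      Visit M.
      At M: no right child.
Full in-order sequence: K, F, S, Q, Z, J, E, U, H, V, Y, C, P, M.

4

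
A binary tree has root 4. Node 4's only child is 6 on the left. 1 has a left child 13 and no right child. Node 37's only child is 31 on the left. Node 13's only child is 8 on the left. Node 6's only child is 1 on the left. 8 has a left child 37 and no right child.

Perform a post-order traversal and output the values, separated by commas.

31, 37, 8, 13, 1, 6, 4

Post-order visits the left subtree, then the right subtree, then the node.
At 4: go left to 6.
  At 6: go left to 1.
    At 1: go left to 13.
      At 13: go left to 8.
        At 8: go left to 37.
          At 37: go left to 31.
            31 is a leaf — visit 31.
          At 37: no right child.
          Visit 37.
        At 8: no right child.
        Visit 8.
      At 13: no right child.
      Visit 13.
    At 1: no right child.
    Visit 1.
  At 6: no right child.
  Visit 6.
At 4: no right child.
Visit 4.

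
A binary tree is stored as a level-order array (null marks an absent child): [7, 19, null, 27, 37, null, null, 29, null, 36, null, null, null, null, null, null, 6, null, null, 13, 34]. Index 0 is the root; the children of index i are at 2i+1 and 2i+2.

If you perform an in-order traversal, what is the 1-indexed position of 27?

3

In-order visits the left subtree, then the node, then the right subtree.
At 7: go left to 19.
  At 19: go left to 27.
    At 27: go left to 29.
      At 29: no left child.
      Visit 29.
      At 29: go right to 6.
        6 is a leaf — visit 6.
    Visit 27.
    At 27: no right child.
  Visit 19.
  At 19: go right to 37.
    At 37: go left to 36.
      At 36: go left to 13.
        13 is a leaf — visit 13.
      Visit 36.
      At 36: go right to 34.
        34 is a leaf — visit 34.
    Visit 37.
    At 37: no right child.
Visit 7.
At 7: no right child.
Full in-order sequence: 29, 6, 27, 19, 13, 36, 34, 37, 7.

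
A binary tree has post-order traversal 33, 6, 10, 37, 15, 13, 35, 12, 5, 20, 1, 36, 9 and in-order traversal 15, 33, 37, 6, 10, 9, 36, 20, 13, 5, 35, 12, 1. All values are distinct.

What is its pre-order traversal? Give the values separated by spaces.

9 15 37 33 10 6 36 1 20 5 13 12 35

The last element of post-order is the root; it splits in-order into left and right subtrees.
Root 9: left subtree has 5 nodes {15, 33, 37, 6, 10}, right has 7 {36, 20, 13, 5, 35, 12, 1}.
  Root 15: left subtree has 0 nodes { }, right has 4 {33, 37, 6, 10}.
    Root 37: left subtree has 1 node {33}, right has 2 {6, 10}.
      Root 10: left subtree has 1 node {6}, right has 0 { }.
  Root 36: left subtree has 0 nodes { }, right has 6 {20, 13, 5, 35, 12, 1}.
    Root 1: left subtree has 5 nodes {20, 13, 5, 35, 12}, right has 0 { }.
      Root 20: left subtree has 0 nodes { }, right has 4 {13, 5, 35, 12}.
        Root 5: left subtree has 1 node {13}, right has 2 {35, 12}.
          Root 12: left subtree has 1 node {35}, right has 0 { }.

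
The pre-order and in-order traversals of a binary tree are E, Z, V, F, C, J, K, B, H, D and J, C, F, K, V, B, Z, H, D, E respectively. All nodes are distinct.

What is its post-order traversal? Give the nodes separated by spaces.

J C K F B V D H Z E

The first element of pre-order is the root; it splits in-order into left and right subtrees.
Root E: left subtree has 9 nodes {J, C, F, K, V, B, Z, H, D}, right has 0 { }.
  Root Z: left subtree has 6 nodes {J, C, F, K, V, B}, right has 2 {H, D}.
    Root V: left subtree has 4 nodes {J, C, F, K}, right has 1 {B}.
      Root F: left subtree has 2 nodes {J, C}, right has 1 {K}.
        Root C: left subtree has 1 node {J}, right has 0 { }.
    Root H: left subtree has 0 nodes { }, right has 1 {D}.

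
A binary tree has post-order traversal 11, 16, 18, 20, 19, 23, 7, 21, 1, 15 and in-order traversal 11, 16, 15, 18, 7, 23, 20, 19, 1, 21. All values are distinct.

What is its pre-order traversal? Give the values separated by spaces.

15 16 11 1 7 18 23 19 20 21

The last element of post-order is the root; it splits in-order into left and right subtrees.
Root 15: left subtree has 2 nodes {11, 16}, right has 7 {18, 7, 23, 20, 19, 1, 21}.
  Root 16: left subtree has 1 node {11}, right has 0 { }.
  Root 1: left subtree has 5 nodes {18, 7, 23, 20, 19}, right has 1 {21}.
    Root 7: left subtree has 1 node {18}, right has 3 {23, 20, 19}.
      Root 23: left subtree has 0 nodes { }, right has 2 {20, 19}.
        Root 19: left subtree has 1 node {20}, right has 0 { }.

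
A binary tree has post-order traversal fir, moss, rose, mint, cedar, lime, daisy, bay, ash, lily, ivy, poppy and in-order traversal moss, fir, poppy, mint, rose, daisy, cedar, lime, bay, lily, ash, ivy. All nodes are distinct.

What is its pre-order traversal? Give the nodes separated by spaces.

poppy moss fir ivy lily bay daisy mint rose lime cedar ash

The last element of post-order is the root; it splits in-order into left and right subtrees.
Root poppy: left subtree has 2 nodes {moss, fir}, right has 9 {mint, rose, daisy, cedar, lime, bay, lily, ash, ivy}.
  Root moss: left subtree has 0 nodes { }, right has 1 {fir}.
  Root ivy: left subtree has 8 nodes {mint, rose, daisy, cedar, lime, bay, lily, ash}, right has 0 { }.
    Root lily: left subtree has 6 nodes {mint, rose, daisy, cedar, lime, bay}, right has 1 {ash}.
      Root bay: left subtree has 5 nodes {mint, rose, daisy, cedar, lime}, right has 0 { }.
        Root daisy: left subtree has 2 nodes {mint, rose}, right has 2 {cedar, lime}.
          Root mint: left subtree has 0 nodes { }, right has 1 {rose}.
          Root lime: left subtree has 1 node {cedar}, right has 0 { }.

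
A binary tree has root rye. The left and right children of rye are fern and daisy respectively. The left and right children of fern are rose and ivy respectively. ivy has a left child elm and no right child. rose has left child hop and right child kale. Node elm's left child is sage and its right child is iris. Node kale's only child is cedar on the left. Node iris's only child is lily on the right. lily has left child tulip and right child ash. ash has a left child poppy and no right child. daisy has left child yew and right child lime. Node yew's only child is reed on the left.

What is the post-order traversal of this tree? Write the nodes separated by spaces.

Post-order visits the left subtree, then the right subtree, then the node.
At rye: go left to fern.
  At fern: go left to rose.
    At rose: go left to hop.
      hop is a leaf — visit hop.
    At rose: go right to kale.
      At kale: go left to cedar.
        cedar is a leaf — visit cedar.
      At kale: no right child.
      Visit kale.
    Visit rose.
  At fern: go right to ivy.
    At ivy: go left to elm.
      At elm: go left to sage.
        sage is a leaf — visit sage.
      At elm: go right to iris.
        At iris: no left child.
        At iris: go right to lily.
          At lily: go left to tulip.
            tulip is a leaf — visit tulip.
          At lily: go right to ash.
            At ash: go left to poppy.
              poppy is a leaf — visit poppy.
            At ash: no right child.
            Visit ash.
          Visit lily.
        Visit iris.
      Visit elm.
    At ivy: no right child.
    Visit ivy.
  Visit fern.
At rye: go right to daisy.
  At daisy: go left to yew.
    At yew: go left to reed.
      reed is a leaf — visit reed.
    At yew: no right child.
    Visit yew.
  At daisy: go right to lime.
    lime is a leaf — visit lime.
  Visit daisy.
Visit rye.

hop cedar kale rose sage tulip poppy ash lily iris elm ivy fern reed yew lime daisy rye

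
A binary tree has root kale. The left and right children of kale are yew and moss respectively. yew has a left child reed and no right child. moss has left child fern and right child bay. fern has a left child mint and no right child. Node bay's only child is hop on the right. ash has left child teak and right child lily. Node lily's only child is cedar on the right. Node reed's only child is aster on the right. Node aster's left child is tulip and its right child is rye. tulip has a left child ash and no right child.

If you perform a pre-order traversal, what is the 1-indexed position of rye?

Pre-order visits the node, then its left subtree, then its right subtree.
Visit kale.
At kale: go left to yew.
  Visit yew.
  At yew: go left to reed.
    Visit reed.
    At reed: no left child.
    At reed: go right to aster.
      Visit aster.
      At aster: go left to tulip.
        Visit tulip.
        At tulip: go left to ash.
          Visit ash.
          At ash: go left to teak.
            teak is a leaf — visit teak.
          At ash: go right to lily.
            Visit lily.
            At lily: no left child.
            At lily: go right to cedar.
              cedar is a leaf — visit cedar.
        At tulip: no right child.
      At aster: go right to rye.
        rye is a leaf — visit rye.
  At yew: no right child.
At kale: go right to moss.
  Visit moss.
  At moss: go left to fern.
    Visit fern.
    At fern: go left to mint.
      mint is a leaf — visit mint.
    At fern: no right child.
  At moss: go right to bay.
    Visit bay.
    At bay: no left child.
    At bay: go right to hop.
      hop is a leaf — visit hop.
Full pre-order sequence: kale, yew, reed, aster, tulip, ash, teak, lily, cedar, rye, moss, fern, mint, bay, hop.

10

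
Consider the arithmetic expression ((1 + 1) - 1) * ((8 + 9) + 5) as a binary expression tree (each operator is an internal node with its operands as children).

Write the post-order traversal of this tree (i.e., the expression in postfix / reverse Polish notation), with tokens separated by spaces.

1 1 + 1 - 8 9 + 5 + *

Post-order on an expression tree gives postfix notation: for each operator, emit left operand, right operand, then the operator.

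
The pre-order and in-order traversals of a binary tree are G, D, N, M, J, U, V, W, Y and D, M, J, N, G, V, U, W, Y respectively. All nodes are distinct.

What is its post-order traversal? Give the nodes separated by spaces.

The first element of pre-order is the root; it splits in-order into left and right subtrees.
Root G: left subtree has 4 nodes {D, M, J, N}, right has 4 {V, U, W, Y}.
  Root D: left subtree has 0 nodes { }, right has 3 {M, J, N}.
    Root N: left subtree has 2 nodes {M, J}, right has 0 { }.
      Root M: left subtree has 0 nodes { }, right has 1 {J}.
  Root U: left subtree has 1 node {V}, right has 2 {W, Y}.
    Root W: left subtree has 0 nodes { }, right has 1 {Y}.

J M N D V Y W U G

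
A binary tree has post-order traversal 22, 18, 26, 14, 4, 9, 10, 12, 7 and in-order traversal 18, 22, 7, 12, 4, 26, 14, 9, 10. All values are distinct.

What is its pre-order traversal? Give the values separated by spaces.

The last element of post-order is the root; it splits in-order into left and right subtrees.
Root 7: left subtree has 2 nodes {18, 22}, right has 6 {12, 4, 26, 14, 9, 10}.
  Root 18: left subtree has 0 nodes { }, right has 1 {22}.
  Root 12: left subtree has 0 nodes { }, right has 5 {4, 26, 14, 9, 10}.
    Root 10: left subtree has 4 nodes {4, 26, 14, 9}, right has 0 { }.
      Root 9: left subtree has 3 nodes {4, 26, 14}, right has 0 { }.
        Root 4: left subtree has 0 nodes { }, right has 2 {26, 14}.
          Root 14: left subtree has 1 node {26}, right has 0 { }.

7 18 22 12 10 9 4 14 26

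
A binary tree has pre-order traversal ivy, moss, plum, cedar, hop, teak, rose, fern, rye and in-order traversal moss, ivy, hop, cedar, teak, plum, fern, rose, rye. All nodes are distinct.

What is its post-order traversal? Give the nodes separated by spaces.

moss hop teak cedar fern rye rose plum ivy

The first element of pre-order is the root; it splits in-order into left and right subtrees.
Root ivy: left subtree has 1 node {moss}, right has 7 {hop, cedar, teak, plum, fern, rose, rye}.
  Root plum: left subtree has 3 nodes {hop, cedar, teak}, right has 3 {fern, rose, rye}.
    Root cedar: left subtree has 1 node {hop}, right has 1 {teak}.
    Root rose: left subtree has 1 node {fern}, right has 1 {rye}.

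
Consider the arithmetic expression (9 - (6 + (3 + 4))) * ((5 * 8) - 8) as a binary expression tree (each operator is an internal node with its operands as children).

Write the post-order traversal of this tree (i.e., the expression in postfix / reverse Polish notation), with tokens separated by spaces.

Post-order on an expression tree gives postfix notation: for each operator, emit left operand, right operand, then the operator.

9 6 3 4 + + - 5 8 * 8 - *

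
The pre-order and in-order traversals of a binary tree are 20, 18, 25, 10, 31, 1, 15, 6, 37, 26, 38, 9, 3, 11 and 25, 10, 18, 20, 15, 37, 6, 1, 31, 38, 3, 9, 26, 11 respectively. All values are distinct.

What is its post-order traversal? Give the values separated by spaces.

The first element of pre-order is the root; it splits in-order into left and right subtrees.
Root 20: left subtree has 3 nodes {25, 10, 18}, right has 10 {15, 37, 6, 1, 31, 38, 3, 9, 26, 11}.
  Root 18: left subtree has 2 nodes {25, 10}, right has 0 { }.
    Root 25: left subtree has 0 nodes { }, right has 1 {10}.
  Root 31: left subtree has 4 nodes {15, 37, 6, 1}, right has 5 {38, 3, 9, 26, 11}.
    Root 1: left subtree has 3 nodes {15, 37, 6}, right has 0 { }.
      Root 15: left subtree has 0 nodes { }, right has 2 {37, 6}.
        Root 6: left subtree has 1 node {37}, right has 0 { }.
    Root 26: left subtree has 3 nodes {38, 3, 9}, right has 1 {11}.
      Root 38: left subtree has 0 nodes { }, right has 2 {3, 9}.
        Root 9: left subtree has 1 node {3}, right has 0 { }.

10 25 18 37 6 15 1 3 9 38 11 26 31 20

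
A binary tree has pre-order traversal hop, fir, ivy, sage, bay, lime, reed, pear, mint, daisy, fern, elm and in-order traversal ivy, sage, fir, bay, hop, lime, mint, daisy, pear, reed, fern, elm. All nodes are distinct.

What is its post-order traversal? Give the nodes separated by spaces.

sage ivy bay fir daisy mint pear elm fern reed lime hop

The first element of pre-order is the root; it splits in-order into left and right subtrees.
Root hop: left subtree has 4 nodes {ivy, sage, fir, bay}, right has 7 {lime, mint, daisy, pear, reed, fern, elm}.
  Root fir: left subtree has 2 nodes {ivy, sage}, right has 1 {bay}.
    Root ivy: left subtree has 0 nodes { }, right has 1 {sage}.
  Root lime: left subtree has 0 nodes { }, right has 6 {mint, daisy, pear, reed, fern, elm}.
    Root reed: left subtree has 3 nodes {mint, daisy, pear}, right has 2 {fern, elm}.
      Root pear: left subtree has 2 nodes {mint, daisy}, right has 0 { }.
        Root mint: left subtree has 0 nodes { }, right has 1 {daisy}.
      Root fern: left subtree has 0 nodes { }, right has 1 {elm}.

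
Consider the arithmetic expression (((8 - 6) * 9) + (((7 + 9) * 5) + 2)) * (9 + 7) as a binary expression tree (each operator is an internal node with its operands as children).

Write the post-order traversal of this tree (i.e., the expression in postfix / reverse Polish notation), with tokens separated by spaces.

8 6 - 9 * 7 9 + 5 * 2 + + 9 7 + *

Post-order on an expression tree gives postfix notation: for each operator, emit left operand, right operand, then the operator.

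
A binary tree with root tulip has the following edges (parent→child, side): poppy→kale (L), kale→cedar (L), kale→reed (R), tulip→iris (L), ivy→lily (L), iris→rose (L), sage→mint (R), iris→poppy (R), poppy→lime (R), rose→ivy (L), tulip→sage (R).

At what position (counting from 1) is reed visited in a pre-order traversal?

Pre-order visits the node, then its left subtree, then its right subtree.
Visit tulip.
At tulip: go left to iris.
  Visit iris.
  At iris: go left to rose.
    Visit rose.
    At rose: go left to ivy.
      Visit ivy.
      At ivy: go left to lily.
        lily is a leaf — visit lily.
      At ivy: no right child.
    At rose: no right child.
  At iris: go right to poppy.
    Visit poppy.
    At poppy: go left to kale.
      Visit kale.
      At kale: go left to cedar.
        cedar is a leaf — visit cedar.
      At kale: go right to reed.
        reed is a leaf — visit reed.
    At poppy: go right to lime.
      lime is a leaf — visit lime.
At tulip: go right to sage.
  Visit sage.
  At sage: no left child.
  At sage: go right to mint.
    mint is a leaf — visit mint.
Full pre-order sequence: tulip, iris, rose, ivy, lily, poppy, kale, cedar, reed, lime, sage, mint.

9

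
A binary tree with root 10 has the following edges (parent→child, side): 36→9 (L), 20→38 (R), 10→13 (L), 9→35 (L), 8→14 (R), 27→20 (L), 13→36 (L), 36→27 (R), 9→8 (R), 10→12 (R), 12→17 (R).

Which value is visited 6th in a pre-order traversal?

Pre-order visits the node, then its left subtree, then its right subtree.
Visit 10.
At 10: go left to 13.
  Visit 13.
  At 13: go left to 36.
    Visit 36.
    At 36: go left to 9.
      Visit 9.
      At 9: go left to 35.
        35 is a leaf — visit 35.
      At 9: go right to 8.
        Visit 8.
        At 8: no left child.
        At 8: go right to 14.
          14 is a leaf — visit 14.
    At 36: go right to 27.
      Visit 27.
      At 27: go left to 20.
        Visit 20.
        At 20: no left child.
        At 20: go right to 38.
          38 is a leaf — visit 38.
      At 27: no right child.
  At 13: no right child.
At 10: go right to 12.
  Visit 12.
  At 12: no left child.
  At 12: go right to 17.
    17 is a leaf — visit 17.
Full pre-order sequence: 10, 13, 36, 9, 35, 8, 14, 27, 20, 38, 12, 17.

8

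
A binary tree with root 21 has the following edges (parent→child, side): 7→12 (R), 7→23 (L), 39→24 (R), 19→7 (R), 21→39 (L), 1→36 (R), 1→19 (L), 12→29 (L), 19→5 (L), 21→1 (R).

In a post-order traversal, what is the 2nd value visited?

Post-order visits the left subtree, then the right subtree, then the node.
At 21: go left to 39.
  At 39: no left child.
  At 39: go right to 24.
    24 is a leaf — visit 24.
  Visit 39.
At 21: go right to 1.
  At 1: go left to 19.
    At 19: go left to 5.
      5 is a leaf — visit 5.
    At 19: go right to 7.
      At 7: go left to 23.
        23 is a leaf — visit 23.
      At 7: go right to 12.
        At 12: go left to 29.
          29 is a leaf — visit 29.
        At 12: no right child.
        Visit 12.
      Visit 7.
    Visit 19.
  At 1: go right to 36.
    36 is a leaf — visit 36.
  Visit 1.
Visit 21.
Full post-order sequence: 24, 39, 5, 23, 29, 12, 7, 19, 36, 1, 21.

39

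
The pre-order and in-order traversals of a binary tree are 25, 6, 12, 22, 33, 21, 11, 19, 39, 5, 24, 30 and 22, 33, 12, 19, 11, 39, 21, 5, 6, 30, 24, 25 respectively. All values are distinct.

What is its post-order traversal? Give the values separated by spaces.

33 22 19 39 11 5 21 12 30 24 6 25

The first element of pre-order is the root; it splits in-order into left and right subtrees.
Root 25: left subtree has 11 nodes {22, 33, 12, 19, 11, 39, 21, 5, 6, 30, 24}, right has 0 { }.
  Root 6: left subtree has 8 nodes {22, 33, 12, 19, 11, 39, 21, 5}, right has 2 {30, 24}.
    Root 12: left subtree has 2 nodes {22, 33}, right has 5 {19, 11, 39, 21, 5}.
      Root 22: left subtree has 0 nodes { }, right has 1 {33}.
      Root 21: left subtree has 3 nodes {19, 11, 39}, right has 1 {5}.
        Root 11: left subtree has 1 node {19}, right has 1 {39}.
    Root 24: left subtree has 1 node {30}, right has 0 { }.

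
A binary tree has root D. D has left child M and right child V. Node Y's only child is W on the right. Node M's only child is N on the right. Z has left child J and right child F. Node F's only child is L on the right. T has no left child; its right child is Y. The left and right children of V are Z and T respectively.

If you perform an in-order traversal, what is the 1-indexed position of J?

In-order visits the left subtree, then the node, then the right subtree.
At D: go left to M.
  At M: no left child.
  Visit M.
  At M: go right to N.
    N is a leaf — visit N.
Visit D.
At D: go right to V.
  At V: go left to Z.
    At Z: go left to J.
      J is a leaf — visit J.
    Visit Z.
    At Z: go right to F.
      At F: no left child.
      Visit F.
      At F: go right to L.
        L is a leaf — visit L.
  Visit V.
  At V: go right to T.
    At T: no left child.
    Visit T.
    At T: go right to Y.
      At Y: no left child.
      Visit Y.
      At Y: go right to W.
        W is a leaf — visit W.
Full in-order sequence: M, N, D, J, Z, F, L, V, T, Y, W.

4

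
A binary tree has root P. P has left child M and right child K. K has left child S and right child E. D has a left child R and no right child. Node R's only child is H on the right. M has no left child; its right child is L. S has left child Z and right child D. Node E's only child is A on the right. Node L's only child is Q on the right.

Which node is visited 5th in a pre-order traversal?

Pre-order visits the node, then its left subtree, then its right subtree.
Visit P.
At P: go left to M.
  Visit M.
  At M: no left child.
  At M: go right to L.
    Visit L.
    At L: no left child.
    At L: go right to Q.
      Q is a leaf — visit Q.
At P: go right to K.
  Visit K.
  At K: go left to S.
    Visit S.
    At S: go left to Z.
      Z is a leaf — visit Z.
    At S: go right to D.
      Visit D.
      At D: go left to R.
        Visit R.
        At R: no left child.
        At R: go right to H.
          H is a leaf — visit H.
      At D: no right child.
  At K: go right to E.
    Visit E.
    At E: no left child.
    At E: go right to A.
      A is a leaf — visit A.
Full pre-order sequence: P, M, L, Q, K, S, Z, D, R, H, E, A.

K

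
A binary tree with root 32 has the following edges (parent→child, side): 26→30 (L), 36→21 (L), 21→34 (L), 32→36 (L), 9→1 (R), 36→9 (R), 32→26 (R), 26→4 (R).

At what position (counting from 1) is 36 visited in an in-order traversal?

3

In-order visits the left subtree, then the node, then the right subtree.
At 32: go left to 36.
  At 36: go left to 21.
    At 21: go left to 34.
      34 is a leaf — visit 34.
    Visit 21.
    At 21: no right child.
  Visit 36.
  At 36: go right to 9.
    At 9: no left child.
    Visit 9.
    At 9: go right to 1.
      1 is a leaf — visit 1.
Visit 32.
At 32: go right to 26.
  At 26: go left to 30.
    30 is a leaf — visit 30.
  Visit 26.
  At 26: go right to 4.
    4 is a leaf — visit 4.
Full in-order sequence: 34, 21, 36, 9, 1, 32, 30, 26, 4.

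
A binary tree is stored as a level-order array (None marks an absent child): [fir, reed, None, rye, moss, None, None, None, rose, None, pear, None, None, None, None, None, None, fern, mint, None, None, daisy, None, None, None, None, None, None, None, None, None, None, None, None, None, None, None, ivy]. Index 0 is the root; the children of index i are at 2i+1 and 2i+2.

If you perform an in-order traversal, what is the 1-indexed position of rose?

3

In-order visits the left subtree, then the node, then the right subtree.
At fir: go left to reed.
  At reed: go left to rye.
    At rye: no left child.
    Visit rye.
    At rye: go right to rose.
      At rose: go left to fern.
        fern is a leaf — visit fern.
      Visit rose.
      At rose: go right to mint.
        At mint: go left to ivy.
          ivy is a leaf — visit ivy.
        Visit mint.
        At mint: no right child.
  Visit reed.
  At reed: go right to moss.
    At moss: no left child.
    Visit moss.
    At moss: go right to pear.
      At pear: go left to daisy.
        daisy is a leaf — visit daisy.
      Visit pear.
      At pear: no right child.
Visit fir.
At fir: no right child.
Full in-order sequence: rye, fern, rose, ivy, mint, reed, moss, daisy, pear, fir.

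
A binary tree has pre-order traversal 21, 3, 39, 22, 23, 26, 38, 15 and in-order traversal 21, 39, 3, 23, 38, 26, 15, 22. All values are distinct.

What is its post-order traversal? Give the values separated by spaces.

39 38 15 26 23 22 3 21

The first element of pre-order is the root; it splits in-order into left and right subtrees.
Root 21: left subtree has 0 nodes { }, right has 7 {39, 3, 23, 38, 26, 15, 22}.
  Root 3: left subtree has 1 node {39}, right has 5 {23, 38, 26, 15, 22}.
    Root 22: left subtree has 4 nodes {23, 38, 26, 15}, right has 0 { }.
      Root 23: left subtree has 0 nodes { }, right has 3 {38, 26, 15}.
        Root 26: left subtree has 1 node {38}, right has 1 {15}.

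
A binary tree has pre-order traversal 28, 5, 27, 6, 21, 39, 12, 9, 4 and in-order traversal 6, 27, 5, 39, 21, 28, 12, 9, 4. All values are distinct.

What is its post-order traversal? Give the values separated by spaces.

The first element of pre-order is the root; it splits in-order into left and right subtrees.
Root 28: left subtree has 5 nodes {6, 27, 5, 39, 21}, right has 3 {12, 9, 4}.
  Root 5: left subtree has 2 nodes {6, 27}, right has 2 {39, 21}.
    Root 27: left subtree has 1 node {6}, right has 0 { }.
    Root 21: left subtree has 1 node {39}, right has 0 { }.
  Root 12: left subtree has 0 nodes { }, right has 2 {9, 4}.
    Root 9: left subtree has 0 nodes { }, right has 1 {4}.

6 27 39 21 5 4 9 12 28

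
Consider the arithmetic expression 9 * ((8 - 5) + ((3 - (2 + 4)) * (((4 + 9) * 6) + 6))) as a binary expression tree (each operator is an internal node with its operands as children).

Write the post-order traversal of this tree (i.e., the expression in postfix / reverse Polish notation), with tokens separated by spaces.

Post-order on an expression tree gives postfix notation: for each operator, emit left operand, right operand, then the operator.

9 8 5 - 3 2 4 + - 4 9 + 6 * 6 + * + *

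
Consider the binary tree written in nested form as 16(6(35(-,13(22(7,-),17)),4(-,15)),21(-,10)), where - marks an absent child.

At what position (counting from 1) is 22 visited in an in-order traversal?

In-order visits the left subtree, then the node, then the right subtree.
At 16: go left to 6.
  At 6: go left to 35.
    At 35: no left child.
    Visit 35.
    At 35: go right to 13.
      At 13: go left to 22.
        At 22: go left to 7.
          7 is a leaf — visit 7.
        Visit 22.
        At 22: no right child.
      Visit 13.
      At 13: go right to 17.
        17 is a leaf — visit 17.
  Visit 6.
  At 6: go right to 4.
    At 4: no left child.
    Visit 4.
    At 4: go right to 15.
      15 is a leaf — visit 15.
Visit 16.
At 16: go right to 21.
  At 21: no left child.
  Visit 21.
  At 21: go right to 10.
    10 is a leaf — visit 10.
Full in-order sequence: 35, 7, 22, 13, 17, 6, 4, 15, 16, 21, 10.

3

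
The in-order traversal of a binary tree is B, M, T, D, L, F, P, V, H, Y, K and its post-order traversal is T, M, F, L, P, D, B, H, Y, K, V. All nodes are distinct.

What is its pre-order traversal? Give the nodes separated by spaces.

The last element of post-order is the root; it splits in-order into left and right subtrees.
Root V: left subtree has 7 nodes {B, M, T, D, L, F, P}, right has 3 {H, Y, K}.
  Root B: left subtree has 0 nodes { }, right has 6 {M, T, D, L, F, P}.
    Root D: left subtree has 2 nodes {M, T}, right has 3 {L, F, P}.
      Root M: left subtree has 0 nodes { }, right has 1 {T}.
      Root P: left subtree has 2 nodes {L, F}, right has 0 { }.
        Root L: left subtree has 0 nodes { }, right has 1 {F}.
  Root K: left subtree has 2 nodes {H, Y}, right has 0 { }.
    Root Y: left subtree has 1 node {H}, right has 0 { }.

V B D M T P L F K Y H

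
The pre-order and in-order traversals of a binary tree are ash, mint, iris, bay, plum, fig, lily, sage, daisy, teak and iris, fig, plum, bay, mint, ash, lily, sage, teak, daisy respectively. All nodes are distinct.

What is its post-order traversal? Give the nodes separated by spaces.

The first element of pre-order is the root; it splits in-order into left and right subtrees.
Root ash: left subtree has 5 nodes {iris, fig, plum, bay, mint}, right has 4 {lily, sage, teak, daisy}.
  Root mint: left subtree has 4 nodes {iris, fig, plum, bay}, right has 0 { }.
    Root iris: left subtree has 0 nodes { }, right has 3 {fig, plum, bay}.
      Root bay: left subtree has 2 nodes {fig, plum}, right has 0 { }.
        Root plum: left subtree has 1 node {fig}, right has 0 { }.
  Root lily: left subtree has 0 nodes { }, right has 3 {sage, teak, daisy}.
    Root sage: left subtree has 0 nodes { }, right has 2 {teak, daisy}.
      Root daisy: left subtree has 1 node {teak}, right has 0 { }.

fig plum bay iris mint teak daisy sage lily ash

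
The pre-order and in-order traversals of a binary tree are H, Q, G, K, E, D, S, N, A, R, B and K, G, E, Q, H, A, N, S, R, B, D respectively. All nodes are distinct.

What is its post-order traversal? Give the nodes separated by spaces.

K E G Q A N B R S D H

The first element of pre-order is the root; it splits in-order into left and right subtrees.
Root H: left subtree has 4 nodes {K, G, E, Q}, right has 6 {A, N, S, R, B, D}.
  Root Q: left subtree has 3 nodes {K, G, E}, right has 0 { }.
    Root G: left subtree has 1 node {K}, right has 1 {E}.
  Root D: left subtree has 5 nodes {A, N, S, R, B}, right has 0 { }.
    Root S: left subtree has 2 nodes {A, N}, right has 2 {R, B}.
      Root N: left subtree has 1 node {A}, right has 0 { }.
      Root R: left subtree has 0 nodes { }, right has 1 {B}.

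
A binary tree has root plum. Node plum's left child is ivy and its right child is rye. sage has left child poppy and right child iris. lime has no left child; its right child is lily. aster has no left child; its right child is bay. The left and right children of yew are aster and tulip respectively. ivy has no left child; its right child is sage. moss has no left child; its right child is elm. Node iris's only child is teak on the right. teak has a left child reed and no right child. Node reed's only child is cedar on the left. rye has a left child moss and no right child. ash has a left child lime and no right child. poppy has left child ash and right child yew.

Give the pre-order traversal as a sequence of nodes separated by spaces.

Pre-order visits the node, then its left subtree, then its right subtree.
Visit plum.
At plum: go left to ivy.
  Visit ivy.
  At ivy: no left child.
  At ivy: go right to sage.
    Visit sage.
    At sage: go left to poppy.
      Visit poppy.
      At poppy: go left to ash.
        Visit ash.
        At ash: go left to lime.
          Visit lime.
          At lime: no left child.
          At lime: go right to lily.
            lily is a leaf — visit lily.
        At ash: no right child.
      At poppy: go right to yew.
        Visit yew.
        At yew: go left to aster.
          Visit aster.
          At aster: no left child.
          At aster: go right to bay.
            bay is a leaf — visit bay.
        At yew: go right to tulip.
          tulip is a leaf — visit tulip.
    At sage: go right to iris.
      Visit iris.
      At iris: no left child.
      At iris: go right to teak.
        Visit teak.
        At teak: go left to reed.
          Visit reed.
          At reed: go left to cedar.
            cedar is a leaf — visit cedar.
          At reed: no right child.
        At teak: no right child.
At plum: go right to rye.
  Visit rye.
  At rye: go left to moss.
    Visit moss.
    At moss: no left child.
    At moss: go right to elm.
      elm is a leaf — visit elm.
  At rye: no right child.

plum ivy sage poppy ash lime lily yew aster bay tulip iris teak reed cedar rye moss elm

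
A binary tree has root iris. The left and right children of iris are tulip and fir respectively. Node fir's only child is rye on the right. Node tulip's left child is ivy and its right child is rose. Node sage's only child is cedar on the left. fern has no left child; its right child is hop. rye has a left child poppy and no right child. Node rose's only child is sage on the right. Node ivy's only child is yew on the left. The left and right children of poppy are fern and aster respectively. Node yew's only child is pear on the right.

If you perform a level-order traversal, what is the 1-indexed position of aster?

13

Level-order visits nodes level by level from the root, left to right within each level.
Level 0: iris
Level 1: tulip, fir
Level 2: ivy, rose, rye
Level 3: yew, sage, poppy
Level 4: pear, cedar, fern, aster
Level 5: hop
Full level-order sequence: iris, tulip, fir, ivy, rose, rye, yew, sage, poppy, pear, cedar, fern, aster, hop.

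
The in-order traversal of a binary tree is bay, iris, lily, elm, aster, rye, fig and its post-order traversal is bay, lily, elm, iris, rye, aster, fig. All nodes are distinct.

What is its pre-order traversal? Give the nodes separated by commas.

The last element of post-order is the root; it splits in-order into left and right subtrees.
Root fig: left subtree has 6 nodes {bay, iris, lily, elm, aster, rye}, right has 0 { }.
  Root aster: left subtree has 4 nodes {bay, iris, lily, elm}, right has 1 {rye}.
    Root iris: left subtree has 1 node {bay}, right has 2 {lily, elm}.
      Root elm: left subtree has 1 node {lily}, right has 0 { }.

fig, aster, iris, bay, elm, lily, rye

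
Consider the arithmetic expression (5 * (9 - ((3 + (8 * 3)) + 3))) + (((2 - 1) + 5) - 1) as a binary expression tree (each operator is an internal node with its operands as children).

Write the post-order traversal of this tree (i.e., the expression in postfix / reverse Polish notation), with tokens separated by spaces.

5 9 3 8 3 * + 3 + - * 2 1 - 5 + 1 - +

Post-order on an expression tree gives postfix notation: for each operator, emit left operand, right operand, then the operator.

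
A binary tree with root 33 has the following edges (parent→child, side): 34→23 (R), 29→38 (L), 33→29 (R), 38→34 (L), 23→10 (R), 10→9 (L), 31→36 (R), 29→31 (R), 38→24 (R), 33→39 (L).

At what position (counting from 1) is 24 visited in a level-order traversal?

Level-order visits nodes level by level from the root, left to right within each level.
Level 0: 33
Level 1: 39, 29
Level 2: 38, 31
Level 3: 34, 24, 36
Level 4: 23
Level 5: 10
Level 6: 9
Full level-order sequence: 33, 39, 29, 38, 31, 34, 24, 36, 23, 10, 9.

7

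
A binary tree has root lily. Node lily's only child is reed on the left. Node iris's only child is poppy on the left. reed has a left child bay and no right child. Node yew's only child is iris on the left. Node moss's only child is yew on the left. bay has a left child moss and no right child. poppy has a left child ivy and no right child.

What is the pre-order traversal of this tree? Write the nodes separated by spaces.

lily reed bay moss yew iris poppy ivy

Pre-order visits the node, then its left subtree, then its right subtree.
Visit lily.
At lily: go left to reed.
  Visit reed.
  At reed: go left to bay.
    Visit bay.
    At bay: go left to moss.
      Visit moss.
      At moss: go left to yew.
        Visit yew.
        At yew: go left to iris.
          Visit iris.
          At iris: go left to poppy.
            Visit poppy.
            At poppy: go left to ivy.
              ivy is a leaf — visit ivy.
            At poppy: no right child.
          At iris: no right child.
        At yew: no right child.
      At moss: no right child.
    At bay: no right child.
  At reed: no right child.
At lily: no right child.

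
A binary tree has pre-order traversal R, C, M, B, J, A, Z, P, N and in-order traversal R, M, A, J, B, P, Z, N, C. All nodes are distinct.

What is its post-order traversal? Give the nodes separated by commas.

A, J, P, N, Z, B, M, C, R

The first element of pre-order is the root; it splits in-order into left and right subtrees.
Root R: left subtree has 0 nodes { }, right has 8 {M, A, J, B, P, Z, N, C}.
  Root C: left subtree has 7 nodes {M, A, J, B, P, Z, N}, right has 0 { }.
    Root M: left subtree has 0 nodes { }, right has 6 {A, J, B, P, Z, N}.
      Root B: left subtree has 2 nodes {A, J}, right has 3 {P, Z, N}.
        Root J: left subtree has 1 node {A}, right has 0 { }.
        Root Z: left subtree has 1 node {P}, right has 1 {N}.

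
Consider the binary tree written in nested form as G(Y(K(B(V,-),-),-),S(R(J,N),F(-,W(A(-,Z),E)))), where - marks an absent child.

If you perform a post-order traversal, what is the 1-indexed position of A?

9

Post-order visits the left subtree, then the right subtree, then the node.
At G: go left to Y.
  At Y: go left to K.
    At K: go left to B.
      At B: go left to V.
        V is a leaf — visit V.
      At B: no right child.
      Visit B.
    At K: no right child.
    Visit K.
  At Y: no right child.
  Visit Y.
At G: go right to S.
  At S: go left to R.
    At R: go left to J.
      J is a leaf — visit J.
    At R: go right to N.
      N is a leaf — visit N.
    Visit R.
  At S: go right to F.
    At F: no left child.
    At F: go right to W.
      At W: go left to A.
        At A: no left child.
        At A: go right to Z.
          Z is a leaf — visit Z.
        Visit A.
      At W: go right to E.
        E is a leaf — visit E.
      Visit W.
    Visit F.
  Visit S.
Visit G.
Full post-order sequence: V, B, K, Y, J, N, R, Z, A, E, W, F, S, G.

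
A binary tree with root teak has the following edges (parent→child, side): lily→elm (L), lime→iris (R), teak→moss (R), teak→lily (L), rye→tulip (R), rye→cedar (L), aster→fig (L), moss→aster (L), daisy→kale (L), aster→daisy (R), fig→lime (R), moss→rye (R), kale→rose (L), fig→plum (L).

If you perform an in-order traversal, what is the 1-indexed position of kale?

In-order visits the left subtree, then the node, then the right subtree.
At teak: go left to lily.
  At lily: go left to elm.
    elm is a leaf — visit elm.
  Visit lily.
  At lily: no right child.
Visit teak.
At teak: go right to moss.
  At moss: go left to aster.
    At aster: go left to fig.
      At fig: go left to plum.
        plum is a leaf — visit plum.
      Visit fig.
      At fig: go right to lime.
        At lime: no left child.
        Visit lime.
        At lime: go right to iris.
          iris is a leaf — visit iris.
    Visit aster.
    At aster: go right to daisy.
      At daisy: go left to kale.
        At kale: go left to rose.
          rose is a leaf — visit rose.
        Visit kale.
        At kale: no right child.
      Visit daisy.
      At daisy: no right child.
  Visit moss.
  At moss: go right to rye.
    At rye: go left to cedar.
      cedar is a leaf — visit cedar.
    Visit rye.
    At rye: go right to tulip.
      tulip is a leaf — visit tulip.
Full in-order sequence: elm, lily, teak, plum, fig, lime, iris, aster, rose, kale, daisy, moss, cedar, rye, tulip.

10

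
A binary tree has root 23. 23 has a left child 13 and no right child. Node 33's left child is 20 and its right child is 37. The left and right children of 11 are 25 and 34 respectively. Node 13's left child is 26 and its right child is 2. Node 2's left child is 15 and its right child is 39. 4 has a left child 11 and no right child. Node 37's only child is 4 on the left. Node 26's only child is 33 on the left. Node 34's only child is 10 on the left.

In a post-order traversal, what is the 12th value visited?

Post-order visits the left subtree, then the right subtree, then the node.
At 23: go left to 13.
  At 13: go left to 26.
    At 26: go left to 33.
      At 33: go left to 20.
        20 is a leaf — visit 20.
      At 33: go right to 37.
        At 37: go left to 4.
          At 4: go left to 11.
            At 11: go left to 25.
              25 is a leaf — visit 25.
            At 11: go right to 34.
              At 34: go left to 10.
                10 is a leaf — visit 10.
              At 34: no right child.
              Visit 34.
            Visit 11.
          At 4: no right child.
          Visit 4.
        At 37: no right child.
        Visit 37.
      Visit 33.
    At 26: no right child.
    Visit 26.
  At 13: go right to 2.
    At 2: go left to 15.
      15 is a leaf — visit 15.
    At 2: go right to 39.
      39 is a leaf — visit 39.
    Visit 2.
  Visit 13.
At 23: no right child.
Visit 23.
Full post-order sequence: 20, 25, 10, 34, 11, 4, 37, 33, 26, 15, 39, 2, 13, 23.

2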